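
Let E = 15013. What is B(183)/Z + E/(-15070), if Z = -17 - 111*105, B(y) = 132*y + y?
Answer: -271010233/87948520 ≈ -3.0815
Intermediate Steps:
B(y) = 133*y
Z = -11672 (Z = -17 - 11655 = -11672)
B(183)/Z + E/(-15070) = (133*183)/(-11672) + 15013/(-15070) = 24339*(-1/11672) + 15013*(-1/15070) = -24339/11672 - 15013/15070 = -271010233/87948520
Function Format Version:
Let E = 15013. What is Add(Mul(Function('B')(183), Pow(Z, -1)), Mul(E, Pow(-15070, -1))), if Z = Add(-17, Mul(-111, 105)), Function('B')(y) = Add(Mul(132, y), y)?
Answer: Rational(-271010233, 87948520) ≈ -3.0815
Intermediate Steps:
Function('B')(y) = Mul(133, y)
Z = -11672 (Z = Add(-17, -11655) = -11672)
Add(Mul(Function('B')(183), Pow(Z, -1)), Mul(E, Pow(-15070, -1))) = Add(Mul(Mul(133, 183), Pow(-11672, -1)), Mul(15013, Pow(-15070, -1))) = Add(Mul(24339, Rational(-1, 11672)), Mul(15013, Rational(-1, 15070))) = Add(Rational(-24339, 11672), Rational(-15013, 15070)) = Rational(-271010233, 87948520)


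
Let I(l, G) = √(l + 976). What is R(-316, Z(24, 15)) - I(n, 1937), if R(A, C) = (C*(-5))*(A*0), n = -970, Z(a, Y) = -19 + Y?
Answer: -√6 ≈ -2.4495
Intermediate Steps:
R(A, C) = 0 (R(A, C) = -5*C*0 = 0)
I(l, G) = √(976 + l)
R(-316, Z(24, 15)) - I(n, 1937) = 0 - √(976 - 970) = 0 - √6 = -√6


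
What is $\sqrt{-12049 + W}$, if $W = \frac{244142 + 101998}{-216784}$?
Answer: $\frac{i \sqrt{8848772489311}}{27098} \approx 109.78 i$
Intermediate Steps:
$W = - \frac{86535}{54196}$ ($W = 346140 \left(- \frac{1}{216784}\right) = - \frac{86535}{54196} \approx -1.5967$)
$\sqrt{-12049 + W} = \sqrt{-12049 - \frac{86535}{54196}} = \sqrt{- \frac{653094139}{54196}} = \frac{i \sqrt{8848772489311}}{27098}$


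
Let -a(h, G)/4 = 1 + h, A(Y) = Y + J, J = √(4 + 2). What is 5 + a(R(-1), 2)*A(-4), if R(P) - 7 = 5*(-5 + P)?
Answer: -347 + 88*√6 ≈ -131.44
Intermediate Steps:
J = √6 ≈ 2.4495
R(P) = -18 + 5*P (R(P) = 7 + 5*(-5 + P) = 7 + (-25 + 5*P) = -18 + 5*P)
A(Y) = Y + √6
a(h, G) = -4 - 4*h (a(h, G) = -4*(1 + h) = -4 - 4*h)
5 + a(R(-1), 2)*A(-4) = 5 + (-4 - 4*(-18 + 5*(-1)))*(-4 + √6) = 5 + (-4 - 4*(-18 - 5))*(-4 + √6) = 5 + (-4 - 4*(-23))*(-4 + √6) = 5 + (-4 + 92)*(-4 + √6) = 5 + 88*(-4 + √6) = 5 + (-352 + 88*√6) = -347 + 88*√6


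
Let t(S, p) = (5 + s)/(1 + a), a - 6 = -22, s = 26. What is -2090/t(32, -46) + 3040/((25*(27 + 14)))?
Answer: 6445598/6355 ≈ 1014.3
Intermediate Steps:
a = -16 (a = 6 - 22 = -16)
t(S, p) = -31/15 (t(S, p) = (5 + 26)/(1 - 16) = 31/(-15) = 31*(-1/15) = -31/15)
-2090/t(32, -46) + 3040/((25*(27 + 14))) = -2090/(-31/15) + 3040/((25*(27 + 14))) = -2090*(-15/31) + 3040/((25*41)) = 31350/31 + 3040/1025 = 31350/31 + 3040*(1/1025) = 31350/31 + 608/205 = 6445598/6355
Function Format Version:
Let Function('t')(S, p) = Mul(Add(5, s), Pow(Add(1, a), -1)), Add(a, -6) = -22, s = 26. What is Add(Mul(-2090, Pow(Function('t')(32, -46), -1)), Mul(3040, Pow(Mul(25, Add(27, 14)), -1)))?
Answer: Rational(6445598, 6355) ≈ 1014.3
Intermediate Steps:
a = -16 (a = Add(6, -22) = -16)
Function('t')(S, p) = Rational(-31, 15) (Function('t')(S, p) = Mul(Add(5, 26), Pow(Add(1, -16), -1)) = Mul(31, Pow(-15, -1)) = Mul(31, Rational(-1, 15)) = Rational(-31, 15))
Add(Mul(-2090, Pow(Function('t')(32, -46), -1)), Mul(3040, Pow(Mul(25, Add(27, 14)), -1))) = Add(Mul(-2090, Pow(Rational(-31, 15), -1)), Mul(3040, Pow(Mul(25, Add(27, 14)), -1))) = Add(Mul(-2090, Rational(-15, 31)), Mul(3040, Pow(Mul(25, 41), -1))) = Add(Rational(31350, 31), Mul(3040, Pow(1025, -1))) = Add(Rational(31350, 31), Mul(3040, Rational(1, 1025))) = Add(Rational(31350, 31), Rational(608, 205)) = Rational(6445598, 6355)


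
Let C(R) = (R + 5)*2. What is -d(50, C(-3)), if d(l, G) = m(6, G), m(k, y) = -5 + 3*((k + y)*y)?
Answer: -115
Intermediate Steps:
m(k, y) = -5 + 3*y*(k + y) (m(k, y) = -5 + 3*(y*(k + y)) = -5 + 3*y*(k + y))
C(R) = 10 + 2*R (C(R) = (5 + R)*2 = 10 + 2*R)
d(l, G) = -5 + 3*G**2 + 18*G (d(l, G) = -5 + 3*G**2 + 3*6*G = -5 + 3*G**2 + 18*G)
-d(50, C(-3)) = -(-5 + 3*(10 + 2*(-3))**2 + 18*(10 + 2*(-3))) = -(-5 + 3*(10 - 6)**2 + 18*(10 - 6)) = -(-5 + 3*4**2 + 18*4) = -(-5 + 3*16 + 72) = -(-5 + 48 + 72) = -1*115 = -115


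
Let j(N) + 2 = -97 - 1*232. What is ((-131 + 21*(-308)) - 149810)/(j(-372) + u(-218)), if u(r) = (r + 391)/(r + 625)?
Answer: 63658463/134544 ≈ 473.14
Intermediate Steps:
j(N) = -331 (j(N) = -2 + (-97 - 1*232) = -2 + (-97 - 232) = -2 - 329 = -331)
u(r) = (391 + r)/(625 + r)
((-131 + 21*(-308)) - 149810)/(j(-372) + u(-218)) = ((-131 + 21*(-308)) - 149810)/(-331 + (391 - 218)/(625 - 218)) = ((-131 - 6468) - 149810)/(-331 + 173/407) = (-6599 - 149810)/(-331 + (1/407)*173) = -156409/(-331 + 173/407) = -156409/(-134544/407) = -156409*(-407/134544) = 63658463/134544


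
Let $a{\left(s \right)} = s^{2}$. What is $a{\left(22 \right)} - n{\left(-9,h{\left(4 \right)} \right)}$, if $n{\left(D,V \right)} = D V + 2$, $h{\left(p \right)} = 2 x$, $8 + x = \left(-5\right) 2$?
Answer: $158$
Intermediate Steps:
$x = -18$ ($x = -8 - 10 = -18$)
$h{\left(p \right)} = -36$ ($h{\left(p \right)} = 2 \left(-18\right) = -36$)
$n{\left(D,V \right)} = 2 + D V$
$a{\left(22 \right)} - n{\left(-9,h{\left(4 \right)} \right)} = 22^{2} - \left(2 - -324\right) = 484 - \left(2 + 324\right) = 484 - 326 = 158$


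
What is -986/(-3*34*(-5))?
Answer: -29/15 ≈ -1.9333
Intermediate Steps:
-986/(-3*34*(-5)) = -986/((-102*(-5))) = -986/510 = -986*1/510 = -29/15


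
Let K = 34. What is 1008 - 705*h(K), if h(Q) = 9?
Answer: -5337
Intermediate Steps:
1008 - 705*h(K) = 1008 - 705*9 = 1008 - 6345 = -5337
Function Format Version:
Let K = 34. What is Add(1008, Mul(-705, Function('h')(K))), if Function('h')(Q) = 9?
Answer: -5337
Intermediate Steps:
Add(1008, Mul(-705, Function('h')(K))) = Add(1008, Mul(-705, 9)) = Add(1008, -6345) = -5337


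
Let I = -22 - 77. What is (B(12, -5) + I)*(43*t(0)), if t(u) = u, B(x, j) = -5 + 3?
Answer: 0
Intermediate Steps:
B(x, j) = -2
I = -99
(B(12, -5) + I)*(43*t(0)) = (-2 - 99)*(43*0) = -101*0 = 0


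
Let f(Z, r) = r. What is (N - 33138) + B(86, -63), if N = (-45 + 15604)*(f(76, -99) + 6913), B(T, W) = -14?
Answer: 105985874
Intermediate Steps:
N = 106019026 (N = (-45 + 15604)*(-99 + 6913) = 15559*6814 = 106019026)
(N - 33138) + B(86, -63) = (106019026 - 33138) - 14 = 105985888 - 14 = 105985874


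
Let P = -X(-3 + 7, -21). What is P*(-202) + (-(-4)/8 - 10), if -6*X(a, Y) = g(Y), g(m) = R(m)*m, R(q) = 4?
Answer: 5637/2 ≈ 2818.5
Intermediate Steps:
g(m) = 4*m
X(a, Y) = -2*Y/3
P = -14 (P = -(-2)*(-21)/3 = -1*14 = -14)
P*(-202) + (-(-4)/8 - 10) = -14*(-202) + (-(-4)/8 - 10) = 2828 + (-(-4)/8 - 10) = 2828 + (-1*(-1/2) - 10) = 2828 + (1/2 - 10) = 2828 - 19/2 = 5637/2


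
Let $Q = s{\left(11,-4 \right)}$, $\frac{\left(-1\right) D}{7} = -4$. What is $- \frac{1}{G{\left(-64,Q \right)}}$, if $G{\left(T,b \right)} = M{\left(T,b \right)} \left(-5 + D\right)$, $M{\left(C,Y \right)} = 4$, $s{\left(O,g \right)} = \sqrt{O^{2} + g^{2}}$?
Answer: $- \frac{1}{92} \approx -0.01087$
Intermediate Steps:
$D = 28$ ($D = \left(-7\right) \left(-4\right) = 28$)
$Q = \sqrt{137}$ ($Q = \sqrt{11^{2} + \left(-4\right)^{2}} = \sqrt{121 + 16} = \sqrt{137} \approx 11.705$)
$G{\left(T,b \right)} = 92$ ($G{\left(T,b \right)} = 4 \left(-5 + 28\right) = 4 \cdot 23 = 92$)
$- \frac{1}{G{\left(-64,Q \right)}} = - \frac{1}{92}$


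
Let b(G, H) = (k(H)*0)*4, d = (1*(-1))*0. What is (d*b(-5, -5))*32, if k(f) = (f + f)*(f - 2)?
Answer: 0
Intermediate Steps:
d = 0 (d = -1*0 = 0)
k(f) = 2*f*(-2 + f) (k(f) = (2*f)*(-2 + f) = 2*f*(-2 + f))
b(G, H) = 0 (b(G, H) = ((2*H*(-2 + H))*0)*4 = 0*4 = 0)
(d*b(-5, -5))*32 = (0*0)*32 = 0*32 = 0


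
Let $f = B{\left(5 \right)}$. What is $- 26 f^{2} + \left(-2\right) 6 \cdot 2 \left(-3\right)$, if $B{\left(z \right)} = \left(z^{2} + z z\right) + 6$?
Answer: $-81464$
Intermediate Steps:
$B{\left(z \right)} = 6 + 2 z^{2}$ ($B{\left(z \right)} = \left(z^{2} + z^{2}\right) + 6 = 2 z^{2} + 6 = 6 + 2 z^{2}$)
$f = 56$ ($f = 6 + 2 \cdot 5^{2} = 6 + 2 \cdot 25 = 6 + 50 = 56$)
$- 26 f^{2} + \left(-2\right) 6 \cdot 2 \left(-3\right) = - 26 \cdot 56^{2} + \left(-2\right) 6 \cdot 2 \left(-3\right) = \left(-26\right) 3136 + \left(-12\right) 2 \left(-3\right) = -81536 - -72 = -81536 + 72 = -81464$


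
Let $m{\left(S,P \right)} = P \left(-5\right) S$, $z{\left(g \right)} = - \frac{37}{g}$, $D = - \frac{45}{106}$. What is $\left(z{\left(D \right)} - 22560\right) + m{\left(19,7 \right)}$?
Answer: $- \frac{1041203}{45} \approx -23138.0$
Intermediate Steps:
$D = - \frac{45}{106}$ ($D = \left(-45\right) \frac{1}{106} = - \frac{45}{106} \approx -0.42453$)
$m{\left(S,P \right)} = - 5 P S$
$\left(z{\left(D \right)} - 22560\right) + m{\left(19,7 \right)} = \left(- \frac{37}{- \frac{45}{106}} - 22560\right) - 35 \cdot 19 = \left(\left(-37\right) \left(- \frac{106}{45}\right) - 22560\right) - 665 = \left(\frac{3922}{45} - 22560\right) - 665 = - \frac{1011278}{45} - 665 = - \frac{1041203}{45}$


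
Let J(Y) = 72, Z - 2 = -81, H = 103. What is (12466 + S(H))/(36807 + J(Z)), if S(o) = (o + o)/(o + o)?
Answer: 12467/36879 ≈ 0.33805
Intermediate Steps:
Z = -79 (Z = 2 - 81 = -79)
S(o) = 1 (S(o) = (2*o)/((2*o)) = (2*o)*(1/(2*o)) = 1)
(12466 + S(H))/(36807 + J(Z)) = (12466 + 1)/(36807 + 72) = 12467/36879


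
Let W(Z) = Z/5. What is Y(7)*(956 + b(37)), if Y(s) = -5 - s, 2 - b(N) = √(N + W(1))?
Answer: -11496 + 12*√930/5 ≈ -11423.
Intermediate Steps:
W(Z) = Z/5 (W(Z) = Z*(⅕) = Z/5)
b(N) = 2 - √(⅕ + N) (b(N) = 2 - √(N + (⅕)*1) = 2 - √(N + ⅕) = 2 - √(⅕ + N))
Y(7)*(956 + b(37)) = (-5 - 1*7)*(956 + (2 - √(5 + 25*37)/5)) = (-5 - 7)*(956 + (2 - √(5 + 925)/5)) = -12*(956 + (2 - √930/5)) = -12*(958 - √930/5) = -11496 + 12*√930/5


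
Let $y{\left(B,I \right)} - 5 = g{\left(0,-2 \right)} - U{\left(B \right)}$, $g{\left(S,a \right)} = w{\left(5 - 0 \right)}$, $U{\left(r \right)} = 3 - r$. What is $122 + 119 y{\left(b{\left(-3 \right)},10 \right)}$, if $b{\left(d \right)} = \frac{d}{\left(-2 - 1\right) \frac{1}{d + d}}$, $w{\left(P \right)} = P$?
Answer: $241$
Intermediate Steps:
$g{\left(S,a \right)} = 5$ ($g{\left(S,a \right)} = 5 - 0 = 5 + 0 = 5$)
$b{\left(d \right)} = - \frac{2 d^{2}}{3}$ ($b{\left(d \right)} = \frac{d}{\left(-3\right) \frac{1}{2 d}} = \frac{d}{\left(- \frac{3}{2}\right) \frac{1}{d}} = d \left(- \frac{2 d}{3}\right) = - \frac{2 d^{2}}{3}$)
$y{\left(B,I \right)} = 7 + B$ ($y{\left(B,I \right)} = 5 - \left(-2 - B\right) = 5 + \left(5 + \left(-3 + B\right)\right) = 5 + \left(2 + B\right) = 7 + B$)
$122 + 119 y{\left(b{\left(-3 \right)},10 \right)} = 122 + 119 \left(7 - \frac{2 \left(-3\right)^{2}}{3}\right) = 122 + 119 \left(7 - 6\right) = 122 + 119 \cdot 1 = 122 + 119 = 241$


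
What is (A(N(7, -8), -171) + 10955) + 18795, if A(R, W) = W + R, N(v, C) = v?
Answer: 29586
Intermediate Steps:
A(R, W) = R + W
(A(N(7, -8), -171) + 10955) + 18795 = ((7 - 171) + 10955) + 18795 = (-164 + 10955) + 18795 = 10791 + 18795 = 29586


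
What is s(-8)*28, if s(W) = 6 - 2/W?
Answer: 175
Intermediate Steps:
s(-8)*28 = (6 - 2/(-8))*28 = (6 - 2*(-1/8))*28 = (6 + 1/4)*28 = (25/4)*28 = 175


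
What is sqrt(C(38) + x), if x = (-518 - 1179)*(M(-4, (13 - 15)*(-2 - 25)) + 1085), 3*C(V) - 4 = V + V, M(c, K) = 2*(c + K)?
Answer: I*sqrt(18098265)/3 ≈ 1418.1*I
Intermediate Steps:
M(c, K) = 2*K + 2*c (M(c, K) = 2*(K + c) = 2*K + 2*c)
C(V) = 4/3 + 2*V/3 (C(V) = 4/3 + (V + V)/3 = 4/3 + (2*V)/3 = 4/3 + 2*V/3)
x = -2010945 (x = (-518 - 1179)*((2*((13 - 15)*(-2 - 25)) + 2*(-4)) + 1085) = -1697*((2*(-2*(-27)) - 8) + 1085) = -1697*((2*54 - 8) + 1085) = -1697*((108 - 8) + 1085) = -1697*(100 + 1085) = -1697*1185 = -2010945)
sqrt(C(38) + x) = sqrt((4/3 + (2/3)*38) - 2010945) = sqrt((4/3 + 76/3) - 2010945) = sqrt(80/3 - 2010945) = sqrt(-6032755/3) = I*sqrt(18098265)/3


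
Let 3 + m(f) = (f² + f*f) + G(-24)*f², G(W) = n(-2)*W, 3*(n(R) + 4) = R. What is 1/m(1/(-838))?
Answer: -351122/1053309 ≈ -0.33335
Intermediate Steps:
n(R) = -4 + R/3
G(W) = -14*W/3 (G(W) = (-4 + (⅓)*(-2))*W = (-4 - ⅔)*W = -14*W/3)
m(f) = -3 + 114*f² (m(f) = -3 + ((f² + f*f) + (-14/3*(-24))*f²) = -3 + ((f² + f²) + 112*f²) = -3 + (2*f² + 112*f²) = -3 + 114*f²)
1/m(1/(-838)) = 1/(-3 + 114*(1/(-838))²) = 1/(-3 + 114*(-1/838)²) = 1/(-3 + 114*(1/702244)) = 1/(-3 + 57/351122) = 1/(-1053309/351122) = -351122/1053309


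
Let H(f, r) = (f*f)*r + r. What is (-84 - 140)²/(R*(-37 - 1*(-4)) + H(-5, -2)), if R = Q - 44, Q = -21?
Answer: 7168/299 ≈ 23.973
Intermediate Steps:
R = -65 (R = -21 - 44 = -65)
H(f, r) = r + r*f² (H(f, r) = f²*r + r = r*f² + r = r + r*f²)
(-84 - 140)²/(R*(-37 - 1*(-4)) + H(-5, -2)) = (-84 - 140)²/(-65*(-37 - 1*(-4)) - 2*(1 + (-5)²)) = (-224)²/(-65*(-37 + 4) - 2*(1 + 25)) = 50176/(-65*(-33) - 2*26) = 50176/(2145 - 52) = 50176/2093 = 50176*(1/2093) = 7168/299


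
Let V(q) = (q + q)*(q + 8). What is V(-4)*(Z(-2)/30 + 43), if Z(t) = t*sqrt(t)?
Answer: -1376 + 32*I*sqrt(2)/15 ≈ -1376.0 + 3.017*I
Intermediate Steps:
Z(t) = t**(3/2)
V(q) = 2*q*(8 + q) (V(q) = (2*q)*(8 + q) = 2*q*(8 + q))
V(-4)*(Z(-2)/30 + 43) = (2*(-4)*(8 - 4))*((-2)**(3/2)/30 + 43) = (2*(-4)*4)*(-2*I*sqrt(2)*(1/30) + 43) = -32*(-I*sqrt(2)/15 + 43) = -32*(43 - I*sqrt(2)/15) = -1376 + 32*I*sqrt(2)/15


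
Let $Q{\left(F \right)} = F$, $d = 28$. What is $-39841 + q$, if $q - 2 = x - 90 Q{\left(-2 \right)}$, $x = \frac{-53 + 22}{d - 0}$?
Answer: $- \frac{1110483}{28} \approx -39660.0$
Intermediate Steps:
$x = - \frac{31}{28}$ ($x = \frac{-53 + 22}{28 - 0} = - \frac{31}{28 + \left(-3 + 3\right)} = - \frac{31}{28 + 0} = - \frac{31}{28} \approx -1.1071$)
$q = \frac{5065}{28}$ ($q = 2 - - \frac{5009}{28} = 2 + \left(- \frac{31}{28} + 180\right) = 2 + \frac{5009}{28} = \frac{5065}{28} \approx 180.89$)
$-39841 + q = -39841 + \frac{5065}{28} = - \frac{1110483}{28}$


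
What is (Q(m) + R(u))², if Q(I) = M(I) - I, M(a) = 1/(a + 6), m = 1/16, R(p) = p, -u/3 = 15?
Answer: 4855441761/2408704 ≈ 2015.8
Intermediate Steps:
u = -45 (u = -3*15 = -45)
m = 1/16 ≈ 0.062500
M(a) = 1/(6 + a)
Q(I) = 1/(6 + I) - I
(Q(m) + R(u))² = ((1 - 1*1/16*(6 + 1/16))/(6 + 1/16) - 45)² = ((1 - 1*1/16*97/16)/(97/16) - 45)² = (16*(1 - 97/256)/97 - 45)² = ((16/97)*(159/256) - 45)² = (159/1552 - 45)² = (-69681/1552)² = 4855441761/2408704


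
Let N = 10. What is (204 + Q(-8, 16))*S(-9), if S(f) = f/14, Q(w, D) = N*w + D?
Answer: -90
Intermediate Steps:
Q(w, D) = D + 10*w (Q(w, D) = 10*w + D = D + 10*w)
S(f) = f/14 (S(f) = f*(1/14) = f/14)
(204 + Q(-8, 16))*S(-9) = (204 + (16 + 10*(-8)))*((1/14)*(-9)) = (204 + (16 - 80))*(-9/14) = (204 - 64)*(-9/14) = 140*(-9/14) = -90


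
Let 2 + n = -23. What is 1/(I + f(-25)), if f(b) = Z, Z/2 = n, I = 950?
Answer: 1/900 ≈ 0.0011111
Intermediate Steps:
n = -25 (n = -2 - 23 = -25)
Z = -50 (Z = 2*(-25) = -50)
f(b) = -50
1/(I + f(-25)) = 1/(950 - 50) = 1/900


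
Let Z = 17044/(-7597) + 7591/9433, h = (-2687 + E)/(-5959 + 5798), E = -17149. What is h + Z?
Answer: 1404897106611/11537662661 ≈ 121.77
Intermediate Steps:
h = 19836/161 (h = (-2687 - 17149)/(-5959 + 5798) = -19836/(-161) = -19836*(-1/161) = 19836/161 ≈ 123.20)
Z = -103107225/71662501 (Z = 17044*(-1/7597) + 7591*(1/9433) = -17044/7597 + 7591/9433 = -103107225/71662501 ≈ -1.4388)
h + Z = 19836/161 - 103107225/71662501 = 1404897106611/11537662661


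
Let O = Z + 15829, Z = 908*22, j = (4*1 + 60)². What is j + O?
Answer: 39901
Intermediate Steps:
j = 4096 (j = (4 + 60)² = 64² = 4096)
Z = 19976
O = 35805 (O = 19976 + 15829 = 35805)
j + O = 4096 + 35805 = 39901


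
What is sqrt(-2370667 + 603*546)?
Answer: I*sqrt(2041429) ≈ 1428.8*I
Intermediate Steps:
sqrt(-2370667 + 603*546) = sqrt(-2370667 + 329238) = sqrt(-2041429) = I*sqrt(2041429)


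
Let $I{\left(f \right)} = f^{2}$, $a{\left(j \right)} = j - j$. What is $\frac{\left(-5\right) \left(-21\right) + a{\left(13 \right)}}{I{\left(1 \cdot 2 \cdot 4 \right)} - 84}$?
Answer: $- \frac{21}{4} \approx -5.25$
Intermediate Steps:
$a{\left(j \right)} = 0$
$\frac{\left(-5\right) \left(-21\right) + a{\left(13 \right)}}{I{\left(1 \cdot 2 \cdot 4 \right)} - 84} = \frac{\left(-5\right) \left(-21\right) + 0}{\left(1 \cdot 2 \cdot 4\right)^{2} - 84} = \frac{105 + 0}{\left(2 \cdot 4\right)^{2} - 84} = \frac{105}{8^{2} - 84} = \frac{105}{64 - 84} = \frac{105}{-20} = 105 \left(- \frac{1}{20}\right) = - \frac{21}{4}$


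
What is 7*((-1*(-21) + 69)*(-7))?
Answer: -4410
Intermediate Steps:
7*((-1*(-21) + 69)*(-7)) = 7*((21 + 69)*(-7)) = 7*(90*(-7)) = 7*(-630) = -4410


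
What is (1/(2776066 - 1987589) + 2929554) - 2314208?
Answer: 485186168043/788477 ≈ 6.1535e+5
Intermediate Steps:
(1/(2776066 - 1987589) + 2929554) - 2314208 = (1/788477 + 2929554) - 2314208 = 2309885949259/788477 - 2314208 = 485186168043/788477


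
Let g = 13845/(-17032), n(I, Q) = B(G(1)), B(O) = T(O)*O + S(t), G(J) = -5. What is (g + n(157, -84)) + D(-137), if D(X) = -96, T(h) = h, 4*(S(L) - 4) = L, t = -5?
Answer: -1176279/17032 ≈ -69.063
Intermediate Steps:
S(L) = 4 + L/4
B(O) = 11/4 + O**2 (B(O) = O*O + (4 + (1/4)*(-5)) = O**2 + (4 - 5/4) = O**2 + 11/4 = 11/4 + O**2)
n(I, Q) = 111/4 (n(I, Q) = 11/4 + (-5)**2 = 11/4 + 25 = 111/4)
g = -13845/17032 (g = 13845*(-1/17032) = -13845/17032 ≈ -0.81288)
(g + n(157, -84)) + D(-137) = (-13845/17032 + 111/4) - 96 = 458793/17032 - 96 = -1176279/17032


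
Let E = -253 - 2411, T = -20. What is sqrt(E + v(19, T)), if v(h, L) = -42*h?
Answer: I*sqrt(3462) ≈ 58.839*I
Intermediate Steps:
E = -2664
sqrt(E + v(19, T)) = sqrt(-2664 - 42*19) = sqrt(-2664 - 798) = sqrt(-3462) = I*sqrt(3462)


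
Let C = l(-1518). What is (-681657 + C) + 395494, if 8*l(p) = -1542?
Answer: -1145423/4 ≈ -2.8636e+5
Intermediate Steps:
l(p) = -771/4 (l(p) = (⅛)*(-1542) = -771/4)
C = -771/4 ≈ -192.75
(-681657 + C) + 395494 = (-681657 - 771/4) + 395494 = -2727399/4 + 395494 = -1145423/4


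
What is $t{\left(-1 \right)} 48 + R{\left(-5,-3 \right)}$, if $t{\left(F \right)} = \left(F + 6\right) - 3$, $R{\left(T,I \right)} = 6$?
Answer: $102$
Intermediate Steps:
$t{\left(F \right)} = 3 + F$ ($t{\left(F \right)} = \left(6 + F\right) - 3 = 3 + F$)
$t{\left(-1 \right)} 48 + R{\left(-5,-3 \right)} = \left(3 - 1\right) 48 + 6 = 2 \cdot 48 + 6 = 96 + 6 = 102$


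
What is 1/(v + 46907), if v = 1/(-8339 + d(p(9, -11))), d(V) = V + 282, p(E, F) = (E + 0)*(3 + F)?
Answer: 8129/381307002 ≈ 2.1319e-5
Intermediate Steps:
p(E, F) = E*(3 + F)
d(V) = 282 + V
v = -1/8129 (v = 1/(-8339 + (282 + 9*(3 - 11))) = 1/(-8339 + (282 + 9*(-8))) = 1/(-8339 + (282 - 72)) = 1/(-8339 + 210) = 1/(-8129) = -1/8129 ≈ -0.00012302)
1/(v + 46907) = 1/(-1/8129 + 46907) = 1/(381307002/8129) = 8129/381307002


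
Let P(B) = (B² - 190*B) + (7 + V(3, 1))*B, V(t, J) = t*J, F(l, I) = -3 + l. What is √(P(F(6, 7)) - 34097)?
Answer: 2*I*√8657 ≈ 186.09*I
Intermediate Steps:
V(t, J) = J*t
P(B) = B² - 180*B (P(B) = (B² - 190*B) + (7 + 1*3)*B = (B² - 190*B) + (7 + 3)*B = (B² - 190*B) + 10*B = B² - 180*B)
√(P(F(6, 7)) - 34097) = √((-3 + 6)*(-180 + (-3 + 6)) - 34097) = √(3*(-180 + 3) - 34097) = √(3*(-177) - 34097) = √(-531 - 34097) = √(-34628) = 2*I*√8657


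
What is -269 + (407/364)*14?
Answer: -6587/26 ≈ -253.35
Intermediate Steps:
-269 + (407/364)*14 = -269 + 407/26 = -6587/26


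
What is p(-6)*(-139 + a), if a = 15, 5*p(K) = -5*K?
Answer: -744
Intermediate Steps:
p(K) = -K (p(K) = (-5*K)/5 = -K)
p(-6)*(-139 + a) = (-1*(-6))*(-139 + 15) = 6*(-124) = -744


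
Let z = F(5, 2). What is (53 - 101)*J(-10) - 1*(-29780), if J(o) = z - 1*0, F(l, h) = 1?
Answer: 29732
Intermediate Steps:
z = 1
J(o) = 1 (J(o) = 1 - 1*0 = 1 + 0 = 1)
(53 - 101)*J(-10) - 1*(-29780) = (53 - 101)*1 - 1*(-29780) = -48*1 + 29780 = -48 + 29780 = 29732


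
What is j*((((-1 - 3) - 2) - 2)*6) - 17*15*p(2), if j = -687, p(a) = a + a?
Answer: 31956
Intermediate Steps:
p(a) = 2*a
j*((((-1 - 3) - 2) - 2)*6) - 17*15*p(2) = -687*(((-1 - 3) - 2) - 2)*6 - 17*15*2*2 = -687*((-4 - 2) - 2)*6 - 255*4 = -687*(-6 - 2)*6 - 1*1020 = -(-5496)*6 - 1020 = -687*(-48) - 1020 = 32976 - 1020 = 31956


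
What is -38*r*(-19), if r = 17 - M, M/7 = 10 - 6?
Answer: -7942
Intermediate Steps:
M = 28 (M = 7*(10 - 6) = 7*4 = 28)
r = -11 (r = 17 - 1*28 = 17 - 28 = -11)
-38*r*(-19) = -38*(-11)*(-19) = 418*(-19) = -7942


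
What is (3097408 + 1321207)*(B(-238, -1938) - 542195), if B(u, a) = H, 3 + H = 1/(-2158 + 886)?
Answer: -3047412086878055/1272 ≈ -2.3958e+12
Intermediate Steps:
H = -3817/1272 (H = -3 + 1/(-2158 + 886) = -3 + 1/(-1272) = -3 - 1/1272 = -3817/1272 ≈ -3.0008)
B(u, a) = -3817/1272
(3097408 + 1321207)*(B(-238, -1938) - 542195) = (3097408 + 1321207)*(-3817/1272 - 542195) = 4418615*(-689675857/1272) = -3047412086878055/1272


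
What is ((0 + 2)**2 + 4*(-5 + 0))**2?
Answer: 256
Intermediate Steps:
((0 + 2)**2 + 4*(-5 + 0))**2 = (2**2 + 4*(-5))**2 = (4 - 20)**2 = (-16)**2 = 256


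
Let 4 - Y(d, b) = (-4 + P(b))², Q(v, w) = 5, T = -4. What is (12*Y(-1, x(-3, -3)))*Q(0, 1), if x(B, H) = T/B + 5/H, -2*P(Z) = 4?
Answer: -1920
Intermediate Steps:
P(Z) = -2 (P(Z) = -½*4 = -2)
x(B, H) = -4/B + 5/H
Y(d, b) = -32 (Y(d, b) = 4 - (-4 - 2)² = 4 - 1*(-6)² = 4 - 1*36 = 4 - 36 = -32)
(12*Y(-1, x(-3, -3)))*Q(0, 1) = (12*(-32))*5 = -384*5 = -1920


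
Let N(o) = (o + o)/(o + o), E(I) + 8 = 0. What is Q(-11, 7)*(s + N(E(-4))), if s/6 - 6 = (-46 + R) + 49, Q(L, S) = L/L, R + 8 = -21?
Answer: -119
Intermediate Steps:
E(I) = -8 (E(I) = -8 + 0 = -8)
R = -29 (R = -8 - 21 = -29)
Q(L, S) = 1
N(o) = 1 (N(o) = (2*o)/((2*o)) = (2*o)*(1/(2*o)) = 1)
s = -120 (s = 36 + 6*((-46 - 29) + 49) = 36 + 6*(-75 + 49) = 36 + 6*(-26) = 36 - 156 = -120)
Q(-11, 7)*(s + N(E(-4))) = 1*(-120 + 1) = 1*(-119) = -119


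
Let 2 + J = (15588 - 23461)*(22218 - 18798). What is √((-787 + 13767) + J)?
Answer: 3*I*√2990298 ≈ 5187.7*I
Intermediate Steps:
J = -26925662 (J = -2 + (15588 - 23461)*(22218 - 18798) = -2 - 7873*3420 = -2 - 26925660 = -26925662)
√((-787 + 13767) + J) = √((-787 + 13767) - 26925662) = √(12980 - 26925662) = √(-26912682) = 3*I*√2990298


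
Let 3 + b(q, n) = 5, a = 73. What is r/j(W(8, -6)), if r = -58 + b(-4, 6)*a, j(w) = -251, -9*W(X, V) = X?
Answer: -88/251 ≈ -0.35060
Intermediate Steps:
W(X, V) = -X/9
b(q, n) = 2 (b(q, n) = -3 + 5 = 2)
r = 88 (r = -58 + 2*73 = -58 + 146 = 88)
r/j(W(8, -6)) = 88/(-251) = 88*(-1/251) = -88/251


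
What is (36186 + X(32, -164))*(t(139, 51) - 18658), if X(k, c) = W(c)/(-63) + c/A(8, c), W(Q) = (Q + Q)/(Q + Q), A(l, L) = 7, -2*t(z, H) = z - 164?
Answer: -12136840733/18 ≈ -6.7427e+8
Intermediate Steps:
t(z, H) = 82 - z/2 (t(z, H) = -(z - 164)/2 = -(-164 + z)/2 = 82 - z/2)
W(Q) = 1 (W(Q) = (2*Q)/((2*Q)) = (2*Q)*(1/(2*Q)) = 1)
X(k, c) = -1/63 + c/7 (X(k, c) = 1/(-63) + c/7 = 1*(-1/63) + c*(⅐) = -1/63 + c/7)
(36186 + X(32, -164))*(t(139, 51) - 18658) = (36186 + (-1/63 + (⅐)*(-164)))*((82 - ½*139) - 18658) = (36186 + (-1/63 - 164/7))*((82 - 139/2) - 18658) = (36186 - 211/9)*(25/2 - 18658) = (325463/9)*(-37291/2) = -12136840733/18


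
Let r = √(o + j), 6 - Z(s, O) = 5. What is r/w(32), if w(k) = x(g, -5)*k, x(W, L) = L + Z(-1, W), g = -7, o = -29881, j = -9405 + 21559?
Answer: -I*√17727/128 ≈ -1.0402*I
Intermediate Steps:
j = 12154
Z(s, O) = 1 (Z(s, O) = 6 - 1*5 = 6 - 5 = 1)
r = I*√17727 (r = √(-29881 + 12154) = √(-17727) = I*√17727 ≈ 133.14*I)
x(W, L) = 1 + L (x(W, L) = L + 1 = 1 + L)
w(k) = -4*k (w(k) = (1 - 5)*k = -4*k)
r/w(32) = (I*√17727)/((-4*32)) = (I*√17727)/(-128) = (I*√17727)*(-1/128) = -I*√17727/128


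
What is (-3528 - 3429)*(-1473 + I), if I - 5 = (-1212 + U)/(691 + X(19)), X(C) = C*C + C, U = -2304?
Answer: 1218050112/119 ≈ 1.0236e+7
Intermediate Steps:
X(C) = C + C² (X(C) = C² + C = C + C²)
I = 613/357 (I = 5 + (-1212 - 2304)/(691 + 19*(1 + 19)) = 5 - 3516/(691 + 19*20) = 5 - 3516/(691 + 380) = 5 - 3516/1071 = 5 - 3516*1/1071 = 5 - 1172/357 = 613/357 ≈ 1.7171)
(-3528 - 3429)*(-1473 + I) = (-3528 - 3429)*(-1473 + 613/357) = -6957*(-525248/357) = 1218050112/119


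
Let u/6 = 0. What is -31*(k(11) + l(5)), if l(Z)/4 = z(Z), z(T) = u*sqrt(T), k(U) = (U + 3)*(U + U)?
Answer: -9548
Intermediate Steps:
u = 0 (u = 6*0 = 0)
k(U) = 2*U*(3 + U) (k(U) = (3 + U)*(2*U) = 2*U*(3 + U))
z(T) = 0 (z(T) = 0*sqrt(T) = 0)
l(Z) = 0 (l(Z) = 4*0 = 0)
-31*(k(11) + l(5)) = -31*(2*11*(3 + 11) + 0) = -31*(2*11*14 + 0) = -31*(308 + 0) = -31*308 = -9548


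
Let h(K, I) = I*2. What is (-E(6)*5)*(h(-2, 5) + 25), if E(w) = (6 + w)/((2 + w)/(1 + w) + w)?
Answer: -294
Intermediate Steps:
h(K, I) = 2*I
E(w) = (6 + w)/(w + (2 + w)/(1 + w)) (E(w) = (6 + w)/((2 + w)/(1 + w) + w) = (6 + w)/(w + (2 + w)/(1 + w)))
(-E(6)*5)*(h(-2, 5) + 25) = (-(6 + 6² + 7*6)/(2 + 6² + 2*6)*5)*(2*5 + 25) = (-(6 + 36 + 42)/(2 + 36 + 12)*5)*(10 + 25) = (-84/50*5)*35 = (-1*42/25*5)*35 = -42/25*5*35 = -42/5*35 = -294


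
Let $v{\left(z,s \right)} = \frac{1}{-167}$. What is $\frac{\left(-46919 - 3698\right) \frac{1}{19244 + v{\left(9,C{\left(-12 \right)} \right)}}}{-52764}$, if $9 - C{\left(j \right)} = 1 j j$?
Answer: $\frac{8453039}{169570146708} \approx 4.985 \cdot 10^{-5}$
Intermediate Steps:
$C{\left(j \right)} = 9 - j^{2}$ ($C{\left(j \right)} = 9 - 1 j j = 9 - j j = 9 - j^{2}$)
$v{\left(z,s \right)} = - \frac{1}{167}$
$\frac{\left(-46919 - 3698\right) \frac{1}{19244 + v{\left(9,C{\left(-12 \right)} \right)}}}{-52764} = \frac{\left(-46919 - 3698\right) \frac{1}{19244 - \frac{1}{167}}}{-52764} = - \frac{50617}{\frac{3213747}{167}} \left(- \frac{1}{52764}\right) = \left(-50617\right) \frac{167}{3213747} \left(- \frac{1}{52764}\right) = \left(- \frac{8453039}{3213747}\right) \left(- \frac{1}{52764}\right) = \frac{8453039}{169570146708}$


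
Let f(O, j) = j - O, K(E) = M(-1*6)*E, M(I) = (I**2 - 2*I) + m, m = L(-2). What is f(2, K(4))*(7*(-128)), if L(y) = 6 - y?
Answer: -198912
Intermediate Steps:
m = 8 (m = 6 - 1*(-2) = 6 + 2 = 8)
M(I) = 8 + I**2 - 2*I (M(I) = (I**2 - 2*I) + 8 = 8 + I**2 - 2*I)
K(E) = 56*E (K(E) = (8 + (-1*6)**2 - (-2)*6)*E = (8 + (-6)**2 - 2*(-6))*E = (8 + 36 + 12)*E = 56*E)
f(2, K(4))*(7*(-128)) = (56*4 - 1*2)*(7*(-128)) = (224 - 2)*(-896) = 222*(-896) = -198912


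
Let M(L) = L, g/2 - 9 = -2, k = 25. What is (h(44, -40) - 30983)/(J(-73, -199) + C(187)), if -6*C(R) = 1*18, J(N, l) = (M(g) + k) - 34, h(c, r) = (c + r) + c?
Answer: -30935/2 ≈ -15468.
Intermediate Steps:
g = 14 (g = 18 + 2*(-2) = 18 - 4 = 14)
h(c, r) = r + 2*c
J(N, l) = 5 (J(N, l) = (14 + 25) - 34 = 39 - 34 = 5)
C(R) = -3 (C(R) = -18/6 = -⅙*18 = -3)
(h(44, -40) - 30983)/(J(-73, -199) + C(187)) = ((-40 + 2*44) - 30983)/(5 - 3) = ((-40 + 88) - 30983)/2 = (48 - 30983)*(½) = -30935*½ = -30935/2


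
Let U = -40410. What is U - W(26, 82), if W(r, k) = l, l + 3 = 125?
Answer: -40532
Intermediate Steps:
l = 122 (l = -3 + 125 = 122)
W(r, k) = 122
U - W(26, 82) = -40410 - 1*122 = -40410 - 122 = -40532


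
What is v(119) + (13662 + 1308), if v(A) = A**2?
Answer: 29131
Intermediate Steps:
v(119) + (13662 + 1308) = 119**2 + (13662 + 1308) = 14161 + 14970 = 29131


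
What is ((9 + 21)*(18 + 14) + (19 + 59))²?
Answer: 1077444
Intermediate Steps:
((9 + 21)*(18 + 14) + (19 + 59))² = (30*32 + 78)² = (960 + 78)² = 1038² = 1077444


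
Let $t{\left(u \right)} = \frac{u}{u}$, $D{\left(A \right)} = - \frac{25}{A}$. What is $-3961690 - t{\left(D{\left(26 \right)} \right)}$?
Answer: $-3961691$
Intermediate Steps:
$t{\left(u \right)} = 1$
$-3961690 - t{\left(D{\left(26 \right)} \right)} = -3961690 - 1 = -3961691$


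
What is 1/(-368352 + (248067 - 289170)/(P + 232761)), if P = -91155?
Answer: -15734/5795654935 ≈ -2.7148e-6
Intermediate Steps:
1/(-368352 + (248067 - 289170)/(P + 232761)) = 1/(-368352 + (248067 - 289170)/(-91155 + 232761)) = 1/(-368352 - 41103/141606) = 1/(-368352 - 41103*1/141606) = 1/(-368352 - 4567/15734) = 1/(-5795654935/15734) = -15734/5795654935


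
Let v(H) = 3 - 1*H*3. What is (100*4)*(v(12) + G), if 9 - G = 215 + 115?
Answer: -141600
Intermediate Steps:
G = -321 (G = 9 - (215 + 115) = 9 - 1*330 = 9 - 330 = -321)
v(H) = 3 - 3*H (v(H) = 3 - H*3 = 3 - 3*H)
(100*4)*(v(12) + G) = (100*4)*((3 - 3*12) - 321) = 400*((3 - 36) - 321) = 400*(-33 - 321) = 400*(-354) = -141600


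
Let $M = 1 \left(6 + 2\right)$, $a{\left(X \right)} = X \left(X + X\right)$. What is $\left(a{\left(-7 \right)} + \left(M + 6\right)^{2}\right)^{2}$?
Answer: $86436$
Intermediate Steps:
$a{\left(X \right)} = 2 X^{2}$ ($a{\left(X \right)} = X 2 X = 2 X^{2}$)
$M = 8$ ($M = 1 \cdot 8 = 8$)
$\left(a{\left(-7 \right)} + \left(M + 6\right)^{2}\right)^{2} = \left(2 \left(-7\right)^{2} + \left(8 + 6\right)^{2}\right)^{2} = \left(2 \cdot 49 + 14^{2}\right)^{2} = \left(98 + 196\right)^{2} = 294^{2} = 86436$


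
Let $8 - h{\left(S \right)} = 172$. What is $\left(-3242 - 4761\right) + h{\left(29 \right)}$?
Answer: $-8167$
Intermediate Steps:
$h{\left(S \right)} = -164$ ($h{\left(S \right)} = 8 - 172 = -164$)
$\left(-3242 - 4761\right) + h{\left(29 \right)} = \left(-3242 - 4761\right) - 164 = -8003 - 164 = -8167$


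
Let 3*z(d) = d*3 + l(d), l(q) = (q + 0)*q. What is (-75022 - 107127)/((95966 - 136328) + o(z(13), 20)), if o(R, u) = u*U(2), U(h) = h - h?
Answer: 182149/40362 ≈ 4.5129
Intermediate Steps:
U(h) = 0
l(q) = q² (l(q) = q*q = q²)
z(d) = d + d²/3 (z(d) = (d*3 + d²)/3 = (3*d + d²)/3 = (d² + 3*d)/3 = d + d²/3)
o(R, u) = 0 (o(R, u) = u*0 = 0)
(-75022 - 107127)/((95966 - 136328) + o(z(13), 20)) = (-75022 - 107127)/((95966 - 136328) + 0) = -182149/(-40362 + 0) = -182149/(-40362) = -182149*(-1/40362) = 182149/40362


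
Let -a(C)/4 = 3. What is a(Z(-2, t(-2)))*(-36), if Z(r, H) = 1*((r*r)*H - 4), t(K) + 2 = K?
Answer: 432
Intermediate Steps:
t(K) = -2 + K
Z(r, H) = -4 + H*r² (Z(r, H) = 1*(r²*H - 4) = 1*(H*r² - 4) = 1*(-4 + H*r²) = -4 + H*r²)
a(C) = -12 (a(C) = -4*3 = -12)
a(Z(-2, t(-2)))*(-36) = -12*(-36) = 432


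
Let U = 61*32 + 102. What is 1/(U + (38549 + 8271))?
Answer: 1/48874 ≈ 2.0461e-5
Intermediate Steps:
U = 2054 (U = 1952 + 102 = 2054)
1/(U + (38549 + 8271)) = 1/(2054 + (38549 + 8271)) = 1/(2054 + 46820) = 1/48874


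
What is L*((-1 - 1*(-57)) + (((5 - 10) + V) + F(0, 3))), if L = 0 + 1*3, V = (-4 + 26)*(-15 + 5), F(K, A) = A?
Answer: -498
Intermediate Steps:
V = -220 (V = 22*(-10) = -220)
L = 3 (L = 0 + 3 = 3)
L*((-1 - 1*(-57)) + (((5 - 10) + V) + F(0, 3))) = 3*((-1 - 1*(-57)) + (((5 - 10) - 220) + 3)) = 3*((-1 + 57) + ((-5 - 220) + 3)) = 3*(56 + (-225 + 3)) = 3*(56 - 222) = 3*(-166) = -498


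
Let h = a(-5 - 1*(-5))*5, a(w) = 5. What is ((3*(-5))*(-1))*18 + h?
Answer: 295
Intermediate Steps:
h = 25 (h = 5*5 = 25)
((3*(-5))*(-1))*18 + h = ((3*(-5))*(-1))*18 + 25 = -15*(-1)*18 + 25 = 15*18 + 25 = 270 + 25 = 295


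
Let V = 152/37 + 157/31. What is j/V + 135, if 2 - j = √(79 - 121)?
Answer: 1422629/10521 - 1147*I*√42/10521 ≈ 135.22 - 0.70653*I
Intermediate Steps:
V = 10521/1147 (V = 152*(1/37) + 157*(1/31) = 152/37 + 157/31 = 10521/1147 ≈ 9.1726)
j = 2 - I*√42 (j = 2 - √(79 - 121) = 2 - √(-42) = 2 - I*√42 ≈ 2.0 - 6.4807*I)
j/V + 135 = (2 - I*√42)/(10521/1147) + 135 = (2 - I*√42)*(1147/10521) + 135 = (2294/10521 - 1147*I*√42/10521) + 135 = 1422629/10521 - 1147*I*√42/10521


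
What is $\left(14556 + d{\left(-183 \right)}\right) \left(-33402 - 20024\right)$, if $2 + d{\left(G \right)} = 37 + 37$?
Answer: $-781515528$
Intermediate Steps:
$d{\left(G \right)} = 72$ ($d{\left(G \right)} = -2 + \left(37 + 37\right) = -2 + 74 = 72$)
$\left(14556 + d{\left(-183 \right)}\right) \left(-33402 - 20024\right) = \left(14556 + 72\right) \left(-33402 - 20024\right) = 14628 \left(-53426\right) = -781515528$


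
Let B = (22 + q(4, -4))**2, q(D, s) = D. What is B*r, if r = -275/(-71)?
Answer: 185900/71 ≈ 2618.3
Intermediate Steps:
r = 275/71 (r = -275*(-1/71) = 275/71 ≈ 3.8732)
B = 676 (B = (22 + 4)**2 = 26**2 = 676)
B*r = 676*(275/71) = 185900/71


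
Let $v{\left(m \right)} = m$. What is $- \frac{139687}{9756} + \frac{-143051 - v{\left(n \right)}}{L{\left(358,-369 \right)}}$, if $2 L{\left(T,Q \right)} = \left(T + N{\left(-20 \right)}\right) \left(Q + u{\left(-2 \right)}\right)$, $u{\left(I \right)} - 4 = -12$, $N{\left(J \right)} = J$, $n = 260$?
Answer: $- \frac{7501735715}{621584028} \approx -12.069$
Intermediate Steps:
$u{\left(I \right)} = -8$ ($u{\left(I \right)} = 4 - 12 = -8$)
$L{\left(T,Q \right)} = \frac{\left(-20 + T\right) \left(-8 + Q\right)}{2}$ ($L{\left(T,Q \right)} = \frac{\left(T - 20\right) \left(Q - 8\right)}{2} = \frac{\left(-20 + T\right) \left(-8 + Q\right)}{2}$)
$- \frac{139687}{9756} + \frac{-143051 - v{\left(n \right)}}{L{\left(358,-369 \right)}} = - \frac{139687}{9756} + \frac{-143051 - 260}{80 - -3690 - 1432 + \frac{1}{2} \left(-369\right) 358} = \left(-139687\right) \frac{1}{9756} + \frac{-143051 - 260}{80 + 3690 - 1432 - 66051} = - \frac{139687}{9756} - \frac{143311}{-63713} = - \frac{139687}{9756} - - \frac{143311}{63713} = - \frac{139687}{9756} + \frac{143311}{63713} = - \frac{7501735715}{621584028}$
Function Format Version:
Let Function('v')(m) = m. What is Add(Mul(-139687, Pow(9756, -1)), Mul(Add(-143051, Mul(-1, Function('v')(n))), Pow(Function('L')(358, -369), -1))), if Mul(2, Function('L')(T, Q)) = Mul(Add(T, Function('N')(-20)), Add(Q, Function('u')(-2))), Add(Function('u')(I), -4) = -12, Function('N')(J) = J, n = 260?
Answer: Rational(-7501735715, 621584028) ≈ -12.069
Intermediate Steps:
Function('u')(I) = -8 (Function('u')(I) = Add(4, -12) = -8)
Function('L')(T, Q) = Mul(Rational(1, 2), Add(-20, T), Add(-8, Q)) (Function('L')(T, Q) = Mul(Rational(1, 2), Mul(Add(T, -20), Add(Q, -8))) = Mul(Rational(1, 2), Mul(Add(-20, T), Add(-8, Q))) = Mul(Rational(1, 2), Add(-20, T), Add(-8, Q)))
Add(Mul(-139687, Pow(9756, -1)), Mul(Add(-143051, Mul(-1, Function('v')(n))), Pow(Function('L')(358, -369), -1))) = Add(Mul(-139687, Pow(9756, -1)), Mul(Add(-143051, Mul(-1, 260)), Pow(Add(80, Mul(-10, -369), Mul(-4, 358), Mul(Rational(1, 2), -369, 358)), -1))) = Add(Mul(-139687, Rational(1, 9756)), Mul(Add(-143051, -260), Pow(Add(80, 3690, -1432, -66051), -1))) = Add(Rational(-139687, 9756), Mul(-143311, Pow(-63713, -1))) = Add(Rational(-139687, 9756), Mul(-143311, Rational(-1, 63713))) = Add(Rational(-139687, 9756), Rational(143311, 63713)) = Rational(-7501735715, 621584028)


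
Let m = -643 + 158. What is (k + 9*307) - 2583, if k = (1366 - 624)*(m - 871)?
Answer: -1005972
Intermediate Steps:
m = -485
k = -1006152 (k = (1366 - 624)*(-485 - 871) = 742*(-1356) = -1006152)
(k + 9*307) - 2583 = (-1006152 + 9*307) - 2583 = (-1006152 + 2763) - 2583 = -1003389 - 2583 = -1005972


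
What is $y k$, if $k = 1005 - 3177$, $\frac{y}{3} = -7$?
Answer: $45612$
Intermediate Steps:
$y = -21$ ($y = 3 \left(-7\right) = -21$)
$k = -2172$
$y k = \left(-21\right) \left(-2172\right) = 45612$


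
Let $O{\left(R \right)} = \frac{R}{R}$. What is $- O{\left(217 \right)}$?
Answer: $-1$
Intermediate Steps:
$O{\left(R \right)} = 1$
$- O{\left(217 \right)} = \left(-1\right) 1 = -1$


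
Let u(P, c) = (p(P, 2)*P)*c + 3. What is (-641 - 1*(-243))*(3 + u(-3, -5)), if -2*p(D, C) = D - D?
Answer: -2388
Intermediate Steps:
p(D, C) = 0 (p(D, C) = -(D - D)/2 = -½*0 = 0)
u(P, c) = 3 (u(P, c) = (0*P)*c + 3 = 0*c + 3 = 0 + 3 = 3)
(-641 - 1*(-243))*(3 + u(-3, -5)) = (-641 - 1*(-243))*(3 + 3) = (-641 + 243)*6 = -398*6 = -2388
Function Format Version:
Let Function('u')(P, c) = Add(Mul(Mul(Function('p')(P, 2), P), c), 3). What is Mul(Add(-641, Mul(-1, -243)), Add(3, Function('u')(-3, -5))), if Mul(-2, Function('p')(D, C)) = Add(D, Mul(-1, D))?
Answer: -2388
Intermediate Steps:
Function('p')(D, C) = 0 (Function('p')(D, C) = Mul(Rational(-1, 2), Add(D, Mul(-1, D))) = Mul(Rational(-1, 2), 0) = 0)
Function('u')(P, c) = 3 (Function('u')(P, c) = Add(Mul(Mul(0, P), c), 3) = Add(Mul(0, c), 3) = Add(0, 3) = 3)
Mul(Add(-641, Mul(-1, -243)), Add(3, Function('u')(-3, -5))) = Mul(Add(-641, Mul(-1, -243)), Add(3, 3)) = Mul(Add(-641, 243), 6) = Mul(-398, 6) = -2388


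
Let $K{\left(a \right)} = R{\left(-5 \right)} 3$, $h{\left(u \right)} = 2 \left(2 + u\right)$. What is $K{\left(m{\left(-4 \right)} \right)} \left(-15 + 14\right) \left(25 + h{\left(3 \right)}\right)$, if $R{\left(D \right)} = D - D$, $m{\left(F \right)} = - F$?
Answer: $0$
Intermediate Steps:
$h{\left(u \right)} = 4 + 2 u$
$R{\left(D \right)} = 0$
$K{\left(a \right)} = 0$ ($K{\left(a \right)} = 0 \cdot 3 = 0$)
$K{\left(m{\left(-4 \right)} \right)} \left(-15 + 14\right) \left(25 + h{\left(3 \right)}\right) = 0 \left(-15 + 14\right) \left(25 + \left(4 + 2 \cdot 3\right)\right) = 0 \left(- (25 + \left(4 + 6\right))\right) = 0 \left(- (25 + 10)\right) = 0 \left(\left(-1\right) 35\right) = 0 \left(-35\right) = 0$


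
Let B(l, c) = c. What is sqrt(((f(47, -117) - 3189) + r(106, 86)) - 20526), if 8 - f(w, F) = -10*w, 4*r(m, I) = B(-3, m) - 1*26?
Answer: I*sqrt(23217) ≈ 152.37*I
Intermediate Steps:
r(m, I) = -13/2 + m/4 (r(m, I) = (m - 1*26)/4 = (m - 26)/4 = (-26 + m)/4 = -13/2 + m/4)
f(w, F) = 8 + 10*w (f(w, F) = 8 - (-10)*w = 8 + 10*w)
sqrt(((f(47, -117) - 3189) + r(106, 86)) - 20526) = sqrt((((8 + 10*47) - 3189) + (-13/2 + (1/4)*106)) - 20526) = sqrt((((8 + 470) - 3189) + (-13/2 + 53/2)) - 20526) = sqrt(((478 - 3189) + 20) - 20526) = sqrt((-2711 + 20) - 20526) = sqrt(-2691 - 20526) = sqrt(-23217) = I*sqrt(23217)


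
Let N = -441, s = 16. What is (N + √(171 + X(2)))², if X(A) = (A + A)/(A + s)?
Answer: (1323 - √1541)²/9 ≈ 1.8311e+5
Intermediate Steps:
X(A) = 2*A/(16 + A) (X(A) = (A + A)/(A + 16) = (2*A)/(16 + A) = 2*A/(16 + A))
(N + √(171 + X(2)))² = (-441 + √(171 + 2*2/(16 + 2)))² = (-441 + √(171 + 2*2/18))² = (-441 + √(171 + 2*2*(1/18)))² = (-441 + √(171 + 2/9))² = (-441 + √(1541/9))² = (-441 + √1541/3)²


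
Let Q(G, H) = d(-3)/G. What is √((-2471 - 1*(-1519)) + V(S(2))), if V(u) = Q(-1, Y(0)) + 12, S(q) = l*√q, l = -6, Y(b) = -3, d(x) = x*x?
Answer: I*√949 ≈ 30.806*I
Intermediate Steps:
d(x) = x²
Q(G, H) = 9/G (Q(G, H) = (-3)²/G = 9/G)
S(q) = -6*√q
V(u) = 3 (V(u) = 9/(-1) + 12 = 9*(-1) + 12 = -9 + 12 = 3)
√((-2471 - 1*(-1519)) + V(S(2))) = √((-2471 - 1*(-1519)) + 3) = √((-2471 + 1519) + 3) = √(-952 + 3) = √(-949) = I*√949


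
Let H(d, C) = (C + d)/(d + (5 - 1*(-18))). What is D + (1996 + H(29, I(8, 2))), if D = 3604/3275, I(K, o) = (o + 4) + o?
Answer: 340227383/170300 ≈ 1997.8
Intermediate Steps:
I(K, o) = 4 + 2*o (I(K, o) = (4 + o) + o = 4 + 2*o)
H(d, C) = (C + d)/(23 + d) (H(d, C) = (C + d)/(d + (5 + 18)) = (C + d)/(d + 23) = (C + d)/(23 + d))
D = 3604/3275 (D = 3604*(1/3275) = 3604/3275 ≈ 1.1005)
D + (1996 + H(29, I(8, 2))) = 3604/3275 + (1996 + ((4 + 2*2) + 29)/(23 + 29)) = 3604/3275 + (1996 + ((4 + 4) + 29)/52) = 3604/3275 + (1996 + (8 + 29)/52) = 3604/3275 + (1996 + (1/52)*37) = 3604/3275 + (1996 + 37/52) = 3604/3275 + 103829/52 = 340227383/170300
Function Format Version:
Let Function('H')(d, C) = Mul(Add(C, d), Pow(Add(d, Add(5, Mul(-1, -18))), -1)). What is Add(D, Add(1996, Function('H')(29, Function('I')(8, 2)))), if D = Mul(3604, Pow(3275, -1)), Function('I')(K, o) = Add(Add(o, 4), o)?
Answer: Rational(340227383, 170300) ≈ 1997.8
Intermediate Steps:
Function('I')(K, o) = Add(4, Mul(2, o)) (Function('I')(K, o) = Add(Add(4, o), o) = Add(4, Mul(2, o)))
Function('H')(d, C) = Mul(Pow(Add(23, d), -1), Add(C, d)) (Function('H')(d, C) = Mul(Add(C, d), Pow(Add(d, Add(5, 18)), -1)) = Mul(Add(C, d), Pow(Add(d, 23), -1)) = Mul(Add(C, d), Pow(Add(23, d), -1)) = Mul(Pow(Add(23, d), -1), Add(C, d)))
D = Rational(3604, 3275) (D = Mul(3604, Rational(1, 3275)) = Rational(3604, 3275) ≈ 1.1005)
Add(D, Add(1996, Function('H')(29, Function('I')(8, 2)))) = Add(Rational(3604, 3275), Add(1996, Mul(Pow(Add(23, 29), -1), Add(Add(4, Mul(2, 2)), 29)))) = Add(Rational(3604, 3275), Add(1996, Mul(Pow(52, -1), Add(Add(4, 4), 29)))) = Add(Rational(3604, 3275), Add(1996, Mul(Rational(1, 52), Add(8, 29)))) = Add(Rational(3604, 3275), Add(1996, Mul(Rational(1, 52), 37))) = Add(Rational(3604, 3275), Add(1996, Rational(37, 52))) = Add(Rational(3604, 3275), Rational(103829, 52)) = Rational(340227383, 170300)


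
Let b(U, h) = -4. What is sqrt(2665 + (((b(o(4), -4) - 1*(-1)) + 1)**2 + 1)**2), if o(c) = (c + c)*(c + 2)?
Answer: sqrt(2690) ≈ 51.865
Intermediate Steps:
o(c) = 2*c*(2 + c) (o(c) = (2*c)*(2 + c) = 2*c*(2 + c))
sqrt(2665 + (((b(o(4), -4) - 1*(-1)) + 1)**2 + 1)**2) = sqrt(2665 + (((-4 - 1*(-1)) + 1)**2 + 1)**2) = sqrt(2665 + (((-4 + 1) + 1)**2 + 1)**2) = sqrt(2665 + ((-3 + 1)**2 + 1)**2) = sqrt(2665 + ((-2)**2 + 1)**2) = sqrt(2665 + (4 + 1)**2) = sqrt(2665 + 5**2) = sqrt(2665 + 25) = sqrt(2690)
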